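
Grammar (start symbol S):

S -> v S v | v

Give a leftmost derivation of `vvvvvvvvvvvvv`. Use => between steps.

S => vSv   [S -> v S v]
vSv => vvSvv   [S -> v S v]
vvSvv => vvvSvvv   [S -> v S v]
vvvSvvv => vvvvSvvvv   [S -> v S v]
vvvvSvvvv => vvvvvSvvvvv   [S -> v S v]
vvvvvSvvvvv => vvvvvvSvvvvvv   [S -> v S v]
vvvvvvSvvvvvv => vvvvvvvvvvvvv   [S -> v]

S => vSv => vvSvv => vvvSvvv => vvvvSvvvv => vvvvvSvvvvv => vvvvvvSvvvvvv => vvvvvvvvvvvvv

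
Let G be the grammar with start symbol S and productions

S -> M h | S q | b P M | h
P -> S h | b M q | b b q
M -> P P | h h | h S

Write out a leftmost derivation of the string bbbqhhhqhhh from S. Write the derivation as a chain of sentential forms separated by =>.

S => bPM => bShM => bSqhM => bMhqhM => bPPhqhM => bbbqPhqhM => bbbqShhqhM => bbbqhhhqhM => bbbqhhhqhhh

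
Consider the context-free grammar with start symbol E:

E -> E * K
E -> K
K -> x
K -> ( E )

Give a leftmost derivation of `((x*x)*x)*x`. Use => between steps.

E=>E*K=>K*K=>(E)*K=>(E*K)*K=>(K*K)*K=>((E)*K)*K=>((E*K)*K)*K=>((K*K)*K)*K=>((x*K)*K)*K=>((x*x)*K)*K=>((x*x)*x)*K=>((x*x)*x)*x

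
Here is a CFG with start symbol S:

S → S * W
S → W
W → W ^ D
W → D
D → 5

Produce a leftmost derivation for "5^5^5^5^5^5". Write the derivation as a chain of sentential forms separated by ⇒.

S ⇒ W ⇒ W^D ⇒ W^D^D ⇒ W^D^D^D ⇒ W^D^D^D^D ⇒ W^D^D^D^D^D ⇒ D^D^D^D^D^D ⇒ 5^D^D^D^D^D ⇒ 5^5^D^D^D^D ⇒ 5^5^5^D^D^D ⇒ 5^5^5^5^D^D ⇒ 5^5^5^5^5^D ⇒ 5^5^5^5^5^5

S ⇒ W   [S → W]
W ⇒ W^D   [W → W ^ D]
W^D ⇒ W^D^D   [W → W ^ D]
W^D^D ⇒ W^D^D^D   [W → W ^ D]
W^D^D^D ⇒ W^D^D^D^D   [W → W ^ D]
W^D^D^D^D ⇒ W^D^D^D^D^D   [W → W ^ D]
W^D^D^D^D^D ⇒ D^D^D^D^D^D   [W → D]
D^D^D^D^D^D ⇒ 5^D^D^D^D^D   [D → 5]
5^D^D^D^D^D ⇒ 5^5^D^D^D^D   [D → 5]
5^5^D^D^D^D ⇒ 5^5^5^D^D^D   [D → 5]
5^5^5^D^D^D ⇒ 5^5^5^5^D^D   [D → 5]
5^5^5^5^D^D ⇒ 5^5^5^5^5^D   [D → 5]
5^5^5^5^5^D ⇒ 5^5^5^5^5^5   [D → 5]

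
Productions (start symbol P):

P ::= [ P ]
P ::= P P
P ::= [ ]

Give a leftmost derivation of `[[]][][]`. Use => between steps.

P=>PP=>PPP=>[P]PP=>[[]]PP=>[[]][]P=>[[]][][]

P => PP   [P ::= P P]
PP => PPP   [P ::= P P]
PPP => [P]PP   [P ::= [ P ]]
[P]PP => [[]]PP   [P ::= [ ]]
[[]]PP => [[]][]P   [P ::= [ ]]
[[]][]P => [[]][][]   [P ::= [ ]]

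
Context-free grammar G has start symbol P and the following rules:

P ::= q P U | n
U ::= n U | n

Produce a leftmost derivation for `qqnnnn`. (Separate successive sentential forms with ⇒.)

P ⇒ qPU ⇒ qqPUU ⇒ qqnUU ⇒ qqnnU ⇒ qqnnnU ⇒ qqnnnn

P ⇒ qPU   [P ::= q P U]
qPU ⇒ qqPUU   [P ::= q P U]
qqPUU ⇒ qqnUU   [P ::= n]
qqnUU ⇒ qqnnU   [U ::= n]
qqnnU ⇒ qqnnnU   [U ::= n U]
qqnnnU ⇒ qqnnnn   [U ::= n]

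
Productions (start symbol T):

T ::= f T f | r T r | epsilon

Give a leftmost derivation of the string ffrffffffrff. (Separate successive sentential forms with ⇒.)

T⇒fTf⇒ffTff⇒ffrTrff⇒ffrfTfrff⇒ffrffTffrff⇒ffrfffTfffrff⇒ffrffffffrff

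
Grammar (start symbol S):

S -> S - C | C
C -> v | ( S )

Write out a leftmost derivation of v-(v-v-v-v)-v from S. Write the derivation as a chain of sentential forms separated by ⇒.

S ⇒ S-C   [S -> S - C]
S-C ⇒ S-C-C   [S -> S - C]
S-C-C ⇒ C-C-C   [S -> C]
C-C-C ⇒ v-C-C   [C -> v]
v-C-C ⇒ v-(S)-C   [C -> ( S )]
v-(S)-C ⇒ v-(S-C)-C   [S -> S - C]
v-(S-C)-C ⇒ v-(S-C-C)-C   [S -> S - C]
v-(S-C-C)-C ⇒ v-(S-C-C-C)-C   [S -> S - C]
v-(S-C-C-C)-C ⇒ v-(C-C-C-C)-C   [S -> C]
v-(C-C-C-C)-C ⇒ v-(v-C-C-C)-C   [C -> v]
v-(v-C-C-C)-C ⇒ v-(v-v-C-C)-C   [C -> v]
v-(v-v-C-C)-C ⇒ v-(v-v-v-C)-C   [C -> v]
v-(v-v-v-C)-C ⇒ v-(v-v-v-v)-C   [C -> v]
v-(v-v-v-v)-C ⇒ v-(v-v-v-v)-v   [C -> v]

S ⇒ S-C ⇒ S-C-C ⇒ C-C-C ⇒ v-C-C ⇒ v-(S)-C ⇒ v-(S-C)-C ⇒ v-(S-C-C)-C ⇒ v-(S-C-C-C)-C ⇒ v-(C-C-C-C)-C ⇒ v-(v-C-C-C)-C ⇒ v-(v-v-C-C)-C ⇒ v-(v-v-v-C)-C ⇒ v-(v-v-v-v)-C ⇒ v-(v-v-v-v)-v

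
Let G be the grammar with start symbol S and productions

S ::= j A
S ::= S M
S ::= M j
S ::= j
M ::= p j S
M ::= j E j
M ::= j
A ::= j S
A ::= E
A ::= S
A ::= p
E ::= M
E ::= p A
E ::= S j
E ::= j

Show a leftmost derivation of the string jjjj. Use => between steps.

S => SM => jM => jjEj => jjjj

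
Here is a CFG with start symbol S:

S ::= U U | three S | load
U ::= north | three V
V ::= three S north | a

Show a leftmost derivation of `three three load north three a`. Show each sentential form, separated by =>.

S => U U   [S ::= U U]
U U => three V U   [U ::= three V]
three V U => three three S north U   [V ::= three S north]
three three S north U => three three load north U   [S ::= load]
three three load north U => three three load north three V   [U ::= three V]
three three load north three V => three three load north three a   [V ::= a]

S => U U => three V U => three three S north U => three three load north U => three three load north three V => three three load north three a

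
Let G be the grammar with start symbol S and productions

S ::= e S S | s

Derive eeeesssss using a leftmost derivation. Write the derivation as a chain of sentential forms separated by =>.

S => eSS => eeSSS => eeeSSSS => eeeeSSSSS => eeeesSSSS => eeeessSSS => eeeesssSS => eeeessssS => eeeesssss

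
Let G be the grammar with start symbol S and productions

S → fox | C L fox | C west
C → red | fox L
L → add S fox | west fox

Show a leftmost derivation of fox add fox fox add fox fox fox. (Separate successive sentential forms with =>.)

S => C L fox => fox L L fox => fox add S fox L fox => fox add fox fox L fox => fox add fox fox add S fox fox => fox add fox fox add fox fox fox

S => C L fox   [S → C L fox]
C L fox => fox L L fox   [C → fox L]
fox L L fox => fox add S fox L fox   [L → add S fox]
fox add S fox L fox => fox add fox fox L fox   [S → fox]
fox add fox fox L fox => fox add fox fox add S fox fox   [L → add S fox]
fox add fox fox add S fox fox => fox add fox fox add fox fox fox   [S → fox]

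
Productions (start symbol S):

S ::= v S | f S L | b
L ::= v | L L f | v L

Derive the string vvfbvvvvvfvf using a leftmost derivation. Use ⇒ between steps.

S ⇒ vS   [S ::= v S]
vS ⇒ vvS   [S ::= v S]
vvS ⇒ vvfSL   [S ::= f S L]
vvfSL ⇒ vvfbL   [S ::= b]
vvfbL ⇒ vvfbLLf   [L ::= L L f]
vvfbLLf ⇒ vvfbvLLf   [L ::= v L]
vvfbvLLf ⇒ vvfbvvLLf   [L ::= v L]
vvfbvvLLf ⇒ vvfbvvvLLf   [L ::= v L]
vvfbvvvLLf ⇒ vvfbvvvLLfLf   [L ::= L L f]
vvfbvvvLLfLf ⇒ vvfbvvvvLfLf   [L ::= v]
vvfbvvvvLfLf ⇒ vvfbvvvvvfLf   [L ::= v]
vvfbvvvvvfLf ⇒ vvfbvvvvvfvf   [L ::= v]

S ⇒ vS ⇒ vvS ⇒ vvfSL ⇒ vvfbL ⇒ vvfbLLf ⇒ vvfbvLLf ⇒ vvfbvvLLf ⇒ vvfbvvvLLf ⇒ vvfbvvvLLfLf ⇒ vvfbvvvvLfLf ⇒ vvfbvvvvvfLf ⇒ vvfbvvvvvfvf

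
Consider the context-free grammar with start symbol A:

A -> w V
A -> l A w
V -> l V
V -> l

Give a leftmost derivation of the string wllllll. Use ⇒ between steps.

A ⇒ wV   [A -> w V]
wV ⇒ wlV   [V -> l V]
wlV ⇒ wllV   [V -> l V]
wllV ⇒ wlllV   [V -> l V]
wlllV ⇒ wllllV   [V -> l V]
wllllV ⇒ wlllllV   [V -> l V]
wlllllV ⇒ wllllll   [V -> l]

A⇒wV⇒wlV⇒wllV⇒wlllV⇒wllllV⇒wlllllV⇒wllllll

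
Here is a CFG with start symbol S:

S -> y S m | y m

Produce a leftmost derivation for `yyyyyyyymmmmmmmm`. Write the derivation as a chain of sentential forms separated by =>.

S=>ySm=>yySmm=>yyySmmm=>yyyySmmmm=>yyyyySmmmmm=>yyyyyySmmmmmm=>yyyyyyySmmmmmmm=>yyyyyyyymmmmmmmm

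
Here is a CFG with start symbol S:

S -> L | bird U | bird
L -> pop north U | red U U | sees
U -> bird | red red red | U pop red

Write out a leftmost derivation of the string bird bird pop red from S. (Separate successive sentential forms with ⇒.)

S ⇒ bird U ⇒ bird U pop red ⇒ bird bird pop red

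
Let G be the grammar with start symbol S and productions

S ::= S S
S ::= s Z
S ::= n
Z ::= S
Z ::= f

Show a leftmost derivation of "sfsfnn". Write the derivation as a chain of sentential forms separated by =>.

S=>SS=>SSS=>SSSS=>sZSSS=>sfSSS=>sfsZSS=>sfsfSS=>sfsfnS=>sfsfnn

S => SS   [S ::= S S]
SS => SSS   [S ::= S S]
SSS => SSSS   [S ::= S S]
SSSS => sZSSS   [S ::= s Z]
sZSSS => sfSSS   [Z ::= f]
sfSSS => sfsZSS   [S ::= s Z]
sfsZSS => sfsfSS   [Z ::= f]
sfsfSS => sfsfnS   [S ::= n]
sfsfnS => sfsfnn   [S ::= n]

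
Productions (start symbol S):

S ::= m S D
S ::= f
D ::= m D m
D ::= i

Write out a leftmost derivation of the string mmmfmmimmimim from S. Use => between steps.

S => mSD => mmSDD => mmmSDDD => mmmfDDD => mmmfmDmDD => mmmfmmDmmDD => mmmfmmimmDD => mmmfmmimmiD => mmmfmmimmimDm => mmmfmmimmimim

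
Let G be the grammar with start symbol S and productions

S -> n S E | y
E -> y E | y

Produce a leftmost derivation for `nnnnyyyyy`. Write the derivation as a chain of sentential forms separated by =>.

S => nSE   [S -> n S E]
nSE => nnSEE   [S -> n S E]
nnSEE => nnnSEEE   [S -> n S E]
nnnSEEE => nnnnSEEEE   [S -> n S E]
nnnnSEEEE => nnnnyEEEE   [S -> y]
nnnnyEEEE => nnnnyyEEE   [E -> y]
nnnnyyEEE => nnnnyyyEE   [E -> y]
nnnnyyyEE => nnnnyyyyE   [E -> y]
nnnnyyyyE => nnnnyyyyy   [E -> y]

S => nSE => nnSEE => nnnSEEE => nnnnSEEEE => nnnnyEEEE => nnnnyyEEE => nnnnyyyEE => nnnnyyyyE => nnnnyyyyy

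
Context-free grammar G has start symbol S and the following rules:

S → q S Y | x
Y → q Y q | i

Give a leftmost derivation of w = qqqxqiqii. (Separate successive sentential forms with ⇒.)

S ⇒ qSY   [S → q S Y]
qSY ⇒ qqSYY   [S → q S Y]
qqSYY ⇒ qqqSYYY   [S → q S Y]
qqqSYYY ⇒ qqqxYYY   [S → x]
qqqxYYY ⇒ qqqxqYqYY   [Y → q Y q]
qqqxqYqYY ⇒ qqqxqiqYY   [Y → i]
qqqxqiqYY ⇒ qqqxqiqiY   [Y → i]
qqqxqiqiY ⇒ qqqxqiqii   [Y → i]

S⇒qSY⇒qqSYY⇒qqqSYYY⇒qqqxYYY⇒qqqxqYqYY⇒qqqxqiqYY⇒qqqxqiqiY⇒qqqxqiqii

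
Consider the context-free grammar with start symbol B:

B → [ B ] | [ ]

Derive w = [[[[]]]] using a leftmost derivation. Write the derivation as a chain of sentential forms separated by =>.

B=>[B]=>[[B]]=>[[[B]]]=>[[[[]]]]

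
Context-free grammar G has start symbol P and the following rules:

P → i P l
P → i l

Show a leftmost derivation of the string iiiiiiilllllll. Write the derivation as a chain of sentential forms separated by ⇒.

P ⇒ iPl   [P → i P l]
iPl ⇒ iiPll   [P → i P l]
iiPll ⇒ iiiPlll   [P → i P l]
iiiPlll ⇒ iiiiPllll   [P → i P l]
iiiiPllll ⇒ iiiiiPlllll   [P → i P l]
iiiiiPlllll ⇒ iiiiiiPllllll   [P → i P l]
iiiiiiPllllll ⇒ iiiiiiilllllll   [P → i l]

P ⇒ iPl ⇒ iiPll ⇒ iiiPlll ⇒ iiiiPllll ⇒ iiiiiPlllll ⇒ iiiiiiPllllll ⇒ iiiiiiilllllll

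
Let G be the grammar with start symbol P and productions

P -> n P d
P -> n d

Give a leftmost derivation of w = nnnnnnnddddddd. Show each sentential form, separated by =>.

P => nPd   [P -> n P d]
nPd => nnPdd   [P -> n P d]
nnPdd => nnnPddd   [P -> n P d]
nnnPddd => nnnnPdddd   [P -> n P d]
nnnnPdddd => nnnnnPddddd   [P -> n P d]
nnnnnPddddd => nnnnnnPdddddd   [P -> n P d]
nnnnnnPdddddd => nnnnnnnddddddd   [P -> n d]

P => nPd => nnPdd => nnnPddd => nnnnPdddd => nnnnnPddddd => nnnnnnPdddddd => nnnnnnnddddddd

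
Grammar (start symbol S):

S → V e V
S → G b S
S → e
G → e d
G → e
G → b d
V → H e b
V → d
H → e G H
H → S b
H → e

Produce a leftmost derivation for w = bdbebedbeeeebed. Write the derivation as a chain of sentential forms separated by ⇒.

S ⇒ GbS   [S → G b S]
GbS ⇒ bdbS   [G → b d]
bdbS ⇒ bdbGbS   [S → G b S]
bdbGbS ⇒ bdbebS   [G → e]
bdbebS ⇒ bdbebGbS   [S → G b S]
bdbebGbS ⇒ bdbebedbS   [G → e d]
bdbebedbS ⇒ bdbebedbVeV   [S → V e V]
bdbebedbVeV ⇒ bdbebedbHebeV   [V → H e b]
bdbebedbHebeV ⇒ bdbebedbeGHebeV   [H → e G H]
bdbebedbeGHebeV ⇒ bdbebedbeeHebeV   [G → e]
bdbebedbeeHebeV ⇒ bdbebedbeeeebeV   [H → e]
bdbebedbeeeebeV ⇒ bdbebedbeeeebed   [V → d]

S⇒GbS⇒bdbS⇒bdbGbS⇒bdbebS⇒bdbebGbS⇒bdbebedbS⇒bdbebedbVeV⇒bdbebedbHebeV⇒bdbebedbeGHebeV⇒bdbebedbeeHebeV⇒bdbebedbeeeebeV⇒bdbebedbeeeebed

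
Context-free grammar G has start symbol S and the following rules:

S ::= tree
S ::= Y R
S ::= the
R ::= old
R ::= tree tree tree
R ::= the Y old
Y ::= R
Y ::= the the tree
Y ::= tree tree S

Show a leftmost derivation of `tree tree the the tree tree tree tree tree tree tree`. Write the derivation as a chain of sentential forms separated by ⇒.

S ⇒ Y R ⇒ tree tree S R ⇒ tree tree Y R R ⇒ tree tree the the tree R R ⇒ tree tree the the tree tree tree tree R ⇒ tree tree the the tree tree tree tree tree tree tree

S ⇒ Y R   [S ::= Y R]
Y R ⇒ tree tree S R   [Y ::= tree tree S]
tree tree S R ⇒ tree tree Y R R   [S ::= Y R]
tree tree Y R R ⇒ tree tree the the tree R R   [Y ::= the the tree]
tree tree the the tree R R ⇒ tree tree the the tree tree tree tree R   [R ::= tree tree tree]
tree tree the the tree tree tree tree R ⇒ tree tree the the tree tree tree tree tree tree tree   [R ::= tree tree tree]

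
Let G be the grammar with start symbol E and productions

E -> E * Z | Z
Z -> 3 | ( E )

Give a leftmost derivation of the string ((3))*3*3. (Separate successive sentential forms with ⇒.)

E ⇒ E*Z   [E -> E * Z]
E*Z ⇒ E*Z*Z   [E -> E * Z]
E*Z*Z ⇒ Z*Z*Z   [E -> Z]
Z*Z*Z ⇒ (E)*Z*Z   [Z -> ( E )]
(E)*Z*Z ⇒ (Z)*Z*Z   [E -> Z]
(Z)*Z*Z ⇒ ((E))*Z*Z   [Z -> ( E )]
((E))*Z*Z ⇒ ((Z))*Z*Z   [E -> Z]
((Z))*Z*Z ⇒ ((3))*Z*Z   [Z -> 3]
((3))*Z*Z ⇒ ((3))*3*Z   [Z -> 3]
((3))*3*Z ⇒ ((3))*3*3   [Z -> 3]

E ⇒ E*Z ⇒ E*Z*Z ⇒ Z*Z*Z ⇒ (E)*Z*Z ⇒ (Z)*Z*Z ⇒ ((E))*Z*Z ⇒ ((Z))*Z*Z ⇒ ((3))*Z*Z ⇒ ((3))*3*Z ⇒ ((3))*3*3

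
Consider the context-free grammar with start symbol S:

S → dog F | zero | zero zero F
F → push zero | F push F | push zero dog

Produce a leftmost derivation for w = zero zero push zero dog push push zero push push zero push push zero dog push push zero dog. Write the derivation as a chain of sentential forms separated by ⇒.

S ⇒ zero zero F ⇒ zero zero F push F ⇒ zero zero F push F push F ⇒ zero zero push zero dog push F push F ⇒ zero zero push zero dog push push zero push F ⇒ zero zero push zero dog push push zero push F push F ⇒ zero zero push zero dog push push zero push F push F push F ⇒ zero zero push zero dog push push zero push push zero push F push F ⇒ zero zero push zero dog push push zero push push zero push push zero dog push F ⇒ zero zero push zero dog push push zero push push zero push push zero dog push push zero dog

S ⇒ zero zero F   [S → zero zero F]
zero zero F ⇒ zero zero F push F   [F → F push F]
zero zero F push F ⇒ zero zero F push F push F   [F → F push F]
zero zero F push F push F ⇒ zero zero push zero dog push F push F   [F → push zero dog]
zero zero push zero dog push F push F ⇒ zero zero push zero dog push push zero push F   [F → push zero]
zero zero push zero dog push push zero push F ⇒ zero zero push zero dog push push zero push F push F   [F → F push F]
zero zero push zero dog push push zero push F push F ⇒ zero zero push zero dog push push zero push F push F push F   [F → F push F]
zero zero push zero dog push push zero push F push F push F ⇒ zero zero push zero dog push push zero push push zero push F push F   [F → push zero]
zero zero push zero dog push push zero push push zero push F push F ⇒ zero zero push zero dog push push zero push push zero push push zero dog push F   [F → push zero dog]
zero zero push zero dog push push zero push push zero push push zero dog push F ⇒ zero zero push zero dog push push zero push push zero push push zero dog push push zero dog   [F → push zero dog]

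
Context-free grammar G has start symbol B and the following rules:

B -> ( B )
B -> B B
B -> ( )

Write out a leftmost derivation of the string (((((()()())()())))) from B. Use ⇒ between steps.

B ⇒ (B)   [B -> ( B )]
(B) ⇒ ((B))   [B -> ( B )]
((B)) ⇒ (((B)))   [B -> ( B )]
(((B))) ⇒ ((((B))))   [B -> ( B )]
((((B)))) ⇒ ((((BB))))   [B -> B B]
((((BB)))) ⇒ ((((BBB))))   [B -> B B]
((((BBB)))) ⇒ (((((B)BB))))   [B -> ( B )]
(((((B)BB)))) ⇒ (((((BB)BB))))   [B -> B B]
(((((BB)BB)))) ⇒ (((((BBB)BB))))   [B -> B B]
(((((BBB)BB)))) ⇒ (((((()BB)BB))))   [B -> ( )]
(((((()BB)BB)))) ⇒ (((((()()B)BB))))   [B -> ( )]
(((((()()B)BB)))) ⇒ (((((()()())BB))))   [B -> ( )]
(((((()()())BB)))) ⇒ (((((()()())()B))))   [B -> ( )]
(((((()()())()B)))) ⇒ (((((()()())()()))))   [B -> ( )]

B⇒(B)⇒((B))⇒(((B)))⇒((((B))))⇒((((BB))))⇒((((BBB))))⇒(((((B)BB))))⇒(((((BB)BB))))⇒(((((BBB)BB))))⇒(((((()BB)BB))))⇒(((((()()B)BB))))⇒(((((()()())BB))))⇒(((((()()())()B))))⇒(((((()()())()()))))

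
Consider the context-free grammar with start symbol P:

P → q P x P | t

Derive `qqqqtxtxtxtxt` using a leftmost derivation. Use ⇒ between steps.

P⇒qPxP⇒qqPxPxP⇒qqqPxPxPxP⇒qqqqPxPxPxPxP⇒qqqqtxPxPxPxP⇒qqqqtxtxPxPxP⇒qqqqtxtxtxPxP⇒qqqqtxtxtxtxP⇒qqqqtxtxtxtxt

P ⇒ qPxP   [P → q P x P]
qPxP ⇒ qqPxPxP   [P → q P x P]
qqPxPxP ⇒ qqqPxPxPxP   [P → q P x P]
qqqPxPxPxP ⇒ qqqqPxPxPxPxP   [P → q P x P]
qqqqPxPxPxPxP ⇒ qqqqtxPxPxPxP   [P → t]
qqqqtxPxPxPxP ⇒ qqqqtxtxPxPxP   [P → t]
qqqqtxtxPxPxP ⇒ qqqqtxtxtxPxP   [P → t]
qqqqtxtxtxPxP ⇒ qqqqtxtxtxtxP   [P → t]
qqqqtxtxtxtxP ⇒ qqqqtxtxtxtxt   [P → t]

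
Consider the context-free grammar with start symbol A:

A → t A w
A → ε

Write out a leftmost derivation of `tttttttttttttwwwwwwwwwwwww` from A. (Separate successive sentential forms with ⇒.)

A ⇒ tAw ⇒ ttAww ⇒ tttAwww ⇒ ttttAwwww ⇒ tttttAwwwww ⇒ ttttttAwwwwww ⇒ tttttttAwwwwwww ⇒ ttttttttAwwwwwwww ⇒ tttttttttAwwwwwwwww ⇒ ttttttttttAwwwwwwwwww ⇒ tttttttttttAwwwwwwwwwww ⇒ ttttttttttttAwwwwwwwwwwww ⇒ tttttttttttttAwwwwwwwwwwwww ⇒ tttttttttttttwwwwwwwwwwwww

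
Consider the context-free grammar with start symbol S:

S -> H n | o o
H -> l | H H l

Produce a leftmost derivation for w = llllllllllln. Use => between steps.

S => Hn   [S -> H n]
Hn => HHln   [H -> H H l]
HHln => HHlHln   [H -> H H l]
HHlHln => HHlHlHln   [H -> H H l]
HHlHlHln => HHlHlHlHln   [H -> H H l]
HHlHlHlHln => HHlHlHlHlHln   [H -> H H l]
HHlHlHlHlHln => lHlHlHlHlHln   [H -> l]
lHlHlHlHlHln => lllHlHlHlHln   [H -> l]
lllHlHlHlHln => lllllHlHlHln   [H -> l]
lllllHlHlHln => lllllllHlHln   [H -> l]
lllllllHlHln => lllllllllHln   [H -> l]
lllllllllHln => llllllllllln   [H -> l]

S=>Hn=>HHln=>HHlHln=>HHlHlHln=>HHlHlHlHln=>HHlHlHlHlHln=>lHlHlHlHlHln=>lllHlHlHlHln=>lllllHlHlHln=>lllllllHlHln=>lllllllllHln=>llllllllllln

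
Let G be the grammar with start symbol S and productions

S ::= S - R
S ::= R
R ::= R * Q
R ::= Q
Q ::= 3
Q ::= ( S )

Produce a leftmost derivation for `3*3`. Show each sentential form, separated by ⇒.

S ⇒ R   [S ::= R]
R ⇒ R*Q   [R ::= R * Q]
R*Q ⇒ Q*Q   [R ::= Q]
Q*Q ⇒ 3*Q   [Q ::= 3]
3*Q ⇒ 3*3   [Q ::= 3]

S ⇒ R ⇒ R*Q ⇒ Q*Q ⇒ 3*Q ⇒ 3*3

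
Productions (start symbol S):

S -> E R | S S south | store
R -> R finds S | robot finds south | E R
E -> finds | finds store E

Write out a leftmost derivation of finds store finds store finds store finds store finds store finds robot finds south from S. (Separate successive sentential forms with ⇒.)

S ⇒ E R   [S -> E R]
E R ⇒ finds store E R   [E -> finds store E]
finds store E R ⇒ finds store finds store E R   [E -> finds store E]
finds store finds store E R ⇒ finds store finds store finds store E R   [E -> finds store E]
finds store finds store finds store E R ⇒ finds store finds store finds store finds store E R   [E -> finds store E]
finds store finds store finds store finds store E R ⇒ finds store finds store finds store finds store finds store E R   [E -> finds store E]
finds store finds store finds store finds store finds store E R ⇒ finds store finds store finds store finds store finds store finds R   [E -> finds]
finds store finds store finds store finds store finds store finds R ⇒ finds store finds store finds store finds store finds store finds robot finds south   [R -> robot finds south]

S ⇒ E R ⇒ finds store E R ⇒ finds store finds store E R ⇒ finds store finds store finds store E R ⇒ finds store finds store finds store finds store E R ⇒ finds store finds store finds store finds store finds store E R ⇒ finds store finds store finds store finds store finds store finds R ⇒ finds store finds store finds store finds store finds store finds robot finds south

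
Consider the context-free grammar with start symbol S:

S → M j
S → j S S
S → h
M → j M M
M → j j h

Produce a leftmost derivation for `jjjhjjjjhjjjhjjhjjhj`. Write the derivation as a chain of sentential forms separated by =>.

S => Mj => jMMj => jjjhMj => jjjhjMMj => jjjhjjMMMj => jjjhjjjjhMMj => jjjhjjjjhjMMMj => jjjhjjjjhjjjhMMj => jjjhjjjjhjjjhjjhMj => jjjhjjjjhjjjhjjhjjhj

S => Mj   [S → M j]
Mj => jMMj   [M → j M M]
jMMj => jjjhMj   [M → j j h]
jjjhMj => jjjhjMMj   [M → j M M]
jjjhjMMj => jjjhjjMMMj   [M → j M M]
jjjhjjMMMj => jjjhjjjjhMMj   [M → j j h]
jjjhjjjjhMMj => jjjhjjjjhjMMMj   [M → j M M]
jjjhjjjjhjMMMj => jjjhjjjjhjjjhMMj   [M → j j h]
jjjhjjjjhjjjhMMj => jjjhjjjjhjjjhjjhMj   [M → j j h]
jjjhjjjjhjjjhjjhMj => jjjhjjjjhjjjhjjhjjhj   [M → j j h]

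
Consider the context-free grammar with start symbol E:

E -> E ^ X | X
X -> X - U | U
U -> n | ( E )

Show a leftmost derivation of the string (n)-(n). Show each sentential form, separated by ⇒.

E ⇒ X ⇒ X-U ⇒ U-U ⇒ (E)-U ⇒ (X)-U ⇒ (U)-U ⇒ (n)-U ⇒ (n)-(E) ⇒ (n)-(X) ⇒ (n)-(U) ⇒ (n)-(n)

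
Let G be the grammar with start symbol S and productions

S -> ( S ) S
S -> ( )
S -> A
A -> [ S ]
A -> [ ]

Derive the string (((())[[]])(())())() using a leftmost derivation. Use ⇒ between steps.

S ⇒ (S)S   [S -> ( S ) S]
(S)S ⇒ ((S)S)S   [S -> ( S ) S]
((S)S)S ⇒ (((S)S)S)S   [S -> ( S ) S]
(((S)S)S)S ⇒ (((())S)S)S   [S -> ( )]
(((())S)S)S ⇒ (((())A)S)S   [S -> A]
(((())A)S)S ⇒ (((())[S])S)S   [A -> [ S ]]
(((())[S])S)S ⇒ (((())[A])S)S   [S -> A]
(((())[A])S)S ⇒ (((())[[]])S)S   [A -> [ ]]
(((())[[]])S)S ⇒ (((())[[]])(S)S)S   [S -> ( S ) S]
(((())[[]])(S)S)S ⇒ (((())[[]])(())S)S   [S -> ( )]
(((())[[]])(())S)S ⇒ (((())[[]])(())())S   [S -> ( )]
(((())[[]])(())())S ⇒ (((())[[]])(())())()   [S -> ( )]

S ⇒ (S)S ⇒ ((S)S)S ⇒ (((S)S)S)S ⇒ (((())S)S)S ⇒ (((())A)S)S ⇒ (((())[S])S)S ⇒ (((())[A])S)S ⇒ (((())[[]])S)S ⇒ (((())[[]])(S)S)S ⇒ (((())[[]])(())S)S ⇒ (((())[[]])(())())S ⇒ (((())[[]])(())())()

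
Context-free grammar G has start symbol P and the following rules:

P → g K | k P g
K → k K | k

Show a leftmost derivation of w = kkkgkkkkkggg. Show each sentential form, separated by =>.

P => kPg => kkPgg => kkkPggg => kkkgKggg => kkkgkKggg => kkkgkkKggg => kkkgkkkKggg => kkkgkkkkKggg => kkkgkkkkkggg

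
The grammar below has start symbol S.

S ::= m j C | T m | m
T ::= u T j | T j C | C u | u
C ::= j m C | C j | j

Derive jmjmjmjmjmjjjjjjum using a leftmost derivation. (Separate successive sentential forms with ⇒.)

S ⇒ Tm   [S ::= T m]
Tm ⇒ Cum   [T ::= C u]
Cum ⇒ Cjum   [C ::= C j]
Cjum ⇒ jmCjum   [C ::= j m C]
jmCjum ⇒ jmCjjum   [C ::= C j]
jmCjjum ⇒ jmCjjjum   [C ::= C j]
jmCjjjum ⇒ jmjmCjjjum   [C ::= j m C]
jmjmCjjjum ⇒ jmjmCjjjjum   [C ::= C j]
jmjmCjjjjum ⇒ jmjmjmCjjjjum   [C ::= j m C]
jmjmjmCjjjjum ⇒ jmjmjmjmCjjjjum   [C ::= j m C]
jmjmjmjmCjjjjum ⇒ jmjmjmjmjmCjjjjum   [C ::= j m C]
jmjmjmjmjmCjjjjum ⇒ jmjmjmjmjmCjjjjjum   [C ::= C j]
jmjmjmjmjmCjjjjjum ⇒ jmjmjmjmjmjjjjjjum   [C ::= j]

S ⇒ Tm ⇒ Cum ⇒ Cjum ⇒ jmCjum ⇒ jmCjjum ⇒ jmCjjjum ⇒ jmjmCjjjum ⇒ jmjmCjjjjum ⇒ jmjmjmCjjjjum ⇒ jmjmjmjmCjjjjum ⇒ jmjmjmjmjmCjjjjum ⇒ jmjmjmjmjmCjjjjjum ⇒ jmjmjmjmjmjjjjjjum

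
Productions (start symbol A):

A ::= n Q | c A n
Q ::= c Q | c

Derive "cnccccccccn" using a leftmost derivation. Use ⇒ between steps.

A ⇒ cAn ⇒ cnQn ⇒ cncQn ⇒ cnccQn ⇒ cncccQn ⇒ cnccccQn ⇒ cncccccQn ⇒ cnccccccQn ⇒ cncccccccQn ⇒ cnccccccccn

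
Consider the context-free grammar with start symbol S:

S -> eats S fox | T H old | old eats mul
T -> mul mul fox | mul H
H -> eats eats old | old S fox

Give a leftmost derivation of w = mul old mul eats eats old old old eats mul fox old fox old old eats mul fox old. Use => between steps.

S => T H old => mul H H old => mul old S fox H old => mul old T H old fox H old => mul old mul H H old fox H old => mul old mul eats eats old H old fox H old => mul old mul eats eats old old S fox old fox H old => mul old mul eats eats old old old eats mul fox old fox H old => mul old mul eats eats old old old eats mul fox old fox old S fox old => mul old mul eats eats old old old eats mul fox old fox old old eats mul fox old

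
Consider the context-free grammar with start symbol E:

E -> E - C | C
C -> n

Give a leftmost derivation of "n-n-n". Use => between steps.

E => E-C   [E -> E - C]
E-C => E-C-C   [E -> E - C]
E-C-C => C-C-C   [E -> C]
C-C-C => n-C-C   [C -> n]
n-C-C => n-n-C   [C -> n]
n-n-C => n-n-n   [C -> n]

E => E-C => E-C-C => C-C-C => n-C-C => n-n-C => n-n-n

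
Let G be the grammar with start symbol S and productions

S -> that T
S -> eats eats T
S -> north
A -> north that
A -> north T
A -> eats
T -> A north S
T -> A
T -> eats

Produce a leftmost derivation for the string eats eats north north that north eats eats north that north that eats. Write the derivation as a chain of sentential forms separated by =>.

S => eats eats T => eats eats A north S => eats eats north T north S => eats eats north A north S north S => eats eats north north that north S north S => eats eats north north that north eats eats T north S => eats eats north north that north eats eats A north S => eats eats north north that north eats eats north that north S => eats eats north north that north eats eats north that north that T => eats eats north north that north eats eats north that north that eats

S => eats eats T   [S -> eats eats T]
eats eats T => eats eats A north S   [T -> A north S]
eats eats A north S => eats eats north T north S   [A -> north T]
eats eats north T north S => eats eats north A north S north S   [T -> A north S]
eats eats north A north S north S => eats eats north north that north S north S   [A -> north that]
eats eats north north that north S north S => eats eats north north that north eats eats T north S   [S -> eats eats T]
eats eats north north that north eats eats T north S => eats eats north north that north eats eats A north S   [T -> A]
eats eats north north that north eats eats A north S => eats eats north north that north eats eats north that north S   [A -> north that]
eats eats north north that north eats eats north that north S => eats eats north north that north eats eats north that north that T   [S -> that T]
eats eats north north that north eats eats north that north that T => eats eats north north that north eats eats north that north that eats   [T -> eats]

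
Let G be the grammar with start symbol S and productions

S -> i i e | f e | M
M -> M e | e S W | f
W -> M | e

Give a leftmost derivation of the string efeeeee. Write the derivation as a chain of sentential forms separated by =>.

S => M => eSW => eMW => eMeW => eMeeW => eMeeeW => eMeeeeW => efeeeeW => efeeeee

S => M   [S -> M]
M => eSW   [M -> e S W]
eSW => eMW   [S -> M]
eMW => eMeW   [M -> M e]
eMeW => eMeeW   [M -> M e]
eMeeW => eMeeeW   [M -> M e]
eMeeeW => eMeeeeW   [M -> M e]
eMeeeeW => efeeeeW   [M -> f]
efeeeeW => efeeeee   [W -> e]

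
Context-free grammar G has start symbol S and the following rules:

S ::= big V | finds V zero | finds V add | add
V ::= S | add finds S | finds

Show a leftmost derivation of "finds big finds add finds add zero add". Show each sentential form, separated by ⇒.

S ⇒ finds V add   [S ::= finds V add]
finds V add ⇒ finds S add   [V ::= S]
finds S add ⇒ finds big V add   [S ::= big V]
finds big V add ⇒ finds big S add   [V ::= S]
finds big S add ⇒ finds big finds V zero add   [S ::= finds V zero]
finds big finds V zero add ⇒ finds big finds add finds S zero add   [V ::= add finds S]
finds big finds add finds S zero add ⇒ finds big finds add finds add zero add   [S ::= add]

S ⇒ finds V add ⇒ finds S add ⇒ finds big V add ⇒ finds big S add ⇒ finds big finds V zero add ⇒ finds big finds add finds S zero add ⇒ finds big finds add finds add zero add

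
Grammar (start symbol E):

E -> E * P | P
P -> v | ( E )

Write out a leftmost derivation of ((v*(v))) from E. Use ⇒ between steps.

E ⇒ P ⇒ (E) ⇒ (P) ⇒ ((E)) ⇒ ((E*P)) ⇒ ((P*P)) ⇒ ((v*P)) ⇒ ((v*(E))) ⇒ ((v*(P))) ⇒ ((v*(v)))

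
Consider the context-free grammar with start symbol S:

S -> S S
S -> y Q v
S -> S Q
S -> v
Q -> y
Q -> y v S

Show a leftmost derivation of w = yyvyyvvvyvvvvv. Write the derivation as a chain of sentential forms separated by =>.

S => yQv => yyvSv => yyvSSv => yyvSSSv => yyvSQSSv => yyvyQvQSSv => yyvyyvSvQSSv => yyvyyvvvQSSv => yyvyyvvvyvSSSv => yyvyyvvvyvvSSv => yyvyyvvvyvvvSv => yyvyyvvvyvvvvv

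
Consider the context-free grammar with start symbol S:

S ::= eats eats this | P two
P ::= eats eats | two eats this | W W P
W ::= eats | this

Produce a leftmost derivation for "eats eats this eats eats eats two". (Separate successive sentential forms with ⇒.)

S ⇒ P two   [S ::= P two]
P two ⇒ W W P two   [P ::= W W P]
W W P two ⇒ eats W P two   [W ::= eats]
eats W P two ⇒ eats eats P two   [W ::= eats]
eats eats P two ⇒ eats eats W W P two   [P ::= W W P]
eats eats W W P two ⇒ eats eats this W P two   [W ::= this]
eats eats this W P two ⇒ eats eats this eats P two   [W ::= eats]
eats eats this eats P two ⇒ eats eats this eats eats eats two   [P ::= eats eats]

S ⇒ P two ⇒ W W P two ⇒ eats W P two ⇒ eats eats P two ⇒ eats eats W W P two ⇒ eats eats this W P two ⇒ eats eats this eats P two ⇒ eats eats this eats eats eats two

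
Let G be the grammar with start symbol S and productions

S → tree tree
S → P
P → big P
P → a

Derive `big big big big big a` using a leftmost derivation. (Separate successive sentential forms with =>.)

S => P   [S → P]
P => big P   [P → big P]
big P => big big P   [P → big P]
big big P => big big big P   [P → big P]
big big big P => big big big big P   [P → big P]
big big big big P => big big big big big P   [P → big P]
big big big big big P => big big big big big a   [P → a]

S => P => big P => big big P => big big big P => big big big big P => big big big big big P => big big big big big a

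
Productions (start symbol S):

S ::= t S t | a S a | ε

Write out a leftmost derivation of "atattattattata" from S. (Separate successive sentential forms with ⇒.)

S ⇒ aSa ⇒ atSta ⇒ ataSata ⇒ atatStata ⇒ atattSttata ⇒ atattaSattata ⇒ atattatStattata ⇒ atattattattata

S ⇒ aSa   [S ::= a S a]
aSa ⇒ atSta   [S ::= t S t]
atSta ⇒ ataSata   [S ::= a S a]
ataSata ⇒ atatStata   [S ::= t S t]
atatStata ⇒ atattSttata   [S ::= t S t]
atattSttata ⇒ atattaSattata   [S ::= a S a]
atattaSattata ⇒ atattatStattata   [S ::= t S t]
atattatStattata ⇒ atattattattata   [S ::= ε]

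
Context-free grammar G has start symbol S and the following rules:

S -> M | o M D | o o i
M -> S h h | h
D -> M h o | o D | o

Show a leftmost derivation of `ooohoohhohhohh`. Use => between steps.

S => M   [S -> M]
M => Shh   [M -> S h h]
Shh => oMDhh   [S -> o M D]
oMDhh => oShhDhh   [M -> S h h]
oShhDhh => ooMDhhDhh   [S -> o M D]
ooMDhhDhh => ooShhDhhDhh   [M -> S h h]
ooShhDhhDhh => oooMDhhDhhDhh   [S -> o M D]
oooMDhhDhhDhh => ooohDhhDhhDhh   [M -> h]
ooohDhhDhhDhh => ooohoDhhDhhDhh   [D -> o D]
ooohoDhhDhhDhh => ooohoohhDhhDhh   [D -> o]
ooohoohhDhhDhh => ooohoohhohhDhh   [D -> o]
ooohoohhohhDhh => ooohoohhohhohh   [D -> o]

S=>M=>Shh=>oMDhh=>oShhDhh=>ooMDhhDhh=>ooShhDhhDhh=>oooMDhhDhhDhh=>ooohDhhDhhDhh=>ooohoDhhDhhDhh=>ooohoohhDhhDhh=>ooohoohhohhDhh=>ooohoohhohhohh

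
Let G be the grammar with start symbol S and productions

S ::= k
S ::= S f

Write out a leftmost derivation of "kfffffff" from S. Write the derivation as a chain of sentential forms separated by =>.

S => Sf => Sff => Sfff => Sffff => Sfffff => Sffffff => Sfffffff => kfffffff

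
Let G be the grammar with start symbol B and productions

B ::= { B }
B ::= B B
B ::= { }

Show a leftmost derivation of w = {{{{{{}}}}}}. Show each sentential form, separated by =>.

B => {B}   [B ::= { B }]
{B} => {{B}}   [B ::= { B }]
{{B}} => {{{B}}}   [B ::= { B }]
{{{B}}} => {{{{B}}}}   [B ::= { B }]
{{{{B}}}} => {{{{{B}}}}}   [B ::= { B }]
{{{{{B}}}}} => {{{{{{}}}}}}   [B ::= { }]

B => {B} => {{B}} => {{{B}}} => {{{{B}}}} => {{{{{B}}}}} => {{{{{{}}}}}}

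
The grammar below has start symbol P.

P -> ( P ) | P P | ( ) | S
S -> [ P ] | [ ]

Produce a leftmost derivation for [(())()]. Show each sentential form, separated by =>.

P => S => [P] => [PP] => [(P)P] => [(())P] => [(())()]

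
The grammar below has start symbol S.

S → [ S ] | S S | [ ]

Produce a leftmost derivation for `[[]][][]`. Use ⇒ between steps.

S ⇒ SS   [S → S S]
SS ⇒ SSS   [S → S S]
SSS ⇒ [S]SS   [S → [ S ]]
[S]SS ⇒ [[]]SS   [S → [ ]]
[[]]SS ⇒ [[]][]S   [S → [ ]]
[[]][]S ⇒ [[]][][]   [S → [ ]]

S ⇒ SS ⇒ SSS ⇒ [S]SS ⇒ [[]]SS ⇒ [[]][]S ⇒ [[]][][]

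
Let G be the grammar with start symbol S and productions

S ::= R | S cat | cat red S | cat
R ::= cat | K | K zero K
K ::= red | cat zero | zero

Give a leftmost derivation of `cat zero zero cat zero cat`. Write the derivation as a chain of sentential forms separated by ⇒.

S ⇒ S cat   [S ::= S cat]
S cat ⇒ R cat   [S ::= R]
R cat ⇒ K zero K cat   [R ::= K zero K]
K zero K cat ⇒ cat zero zero K cat   [K ::= cat zero]
cat zero zero K cat ⇒ cat zero zero cat zero cat   [K ::= cat zero]

S ⇒ S cat ⇒ R cat ⇒ K zero K cat ⇒ cat zero zero K cat ⇒ cat zero zero cat zero cat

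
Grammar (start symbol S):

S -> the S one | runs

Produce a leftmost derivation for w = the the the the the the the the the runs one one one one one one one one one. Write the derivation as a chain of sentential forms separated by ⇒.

S ⇒ the S one   [S -> the S one]
the S one ⇒ the the S one one   [S -> the S one]
the the S one one ⇒ the the the S one one one   [S -> the S one]
the the the S one one one ⇒ the the the the S one one one one   [S -> the S one]
the the the the S one one one one ⇒ the the the the the S one one one one one   [S -> the S one]
the the the the the S one one one one one ⇒ the the the the the the S one one one one one one   [S -> the S one]
the the the the the the S one one one one one one ⇒ the the the the the the the S one one one one one one one   [S -> the S one]
the the the the the the the S one one one one one one one ⇒ the the the the the the the the S one one one one one one one one   [S -> the S one]
the the the the the the the the S one one one one one one one one ⇒ the the the the the the the the the S one one one one one one one one one   [S -> the S one]
the the the the the the the the the S one one one one one one one one one ⇒ the the the the the the the the the runs one one one one one one one one one   [S -> runs]

S ⇒ the S one ⇒ the the S one one ⇒ the the the S one one one ⇒ the the the the S one one one one ⇒ the the the the the S one one one one one ⇒ the the the the the the S one one one one one one ⇒ the the the the the the the S one one one one one one one ⇒ the the the the the the the the S one one one one one one one one ⇒ the the the the the the the the the S one one one one one one one one one ⇒ the the the the the the the the the runs one one one one one one one one one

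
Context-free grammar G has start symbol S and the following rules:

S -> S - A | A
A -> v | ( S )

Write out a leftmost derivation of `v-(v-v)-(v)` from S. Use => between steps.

S => S-A => S-A-A => A-A-A => v-A-A => v-(S)-A => v-(S-A)-A => v-(A-A)-A => v-(v-A)-A => v-(v-v)-A => v-(v-v)-(S) => v-(v-v)-(A) => v-(v-v)-(v)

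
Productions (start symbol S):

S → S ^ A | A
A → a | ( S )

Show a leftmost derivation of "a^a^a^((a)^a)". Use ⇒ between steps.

S ⇒ S^A ⇒ S^A^A ⇒ S^A^A^A ⇒ A^A^A^A ⇒ a^A^A^A ⇒ a^a^A^A ⇒ a^a^a^A ⇒ a^a^a^(S) ⇒ a^a^a^(S^A) ⇒ a^a^a^(A^A) ⇒ a^a^a^((S)^A) ⇒ a^a^a^((A)^A) ⇒ a^a^a^((a)^A) ⇒ a^a^a^((a)^a)

S ⇒ S^A   [S → S ^ A]
S^A ⇒ S^A^A   [S → S ^ A]
S^A^A ⇒ S^A^A^A   [S → S ^ A]
S^A^A^A ⇒ A^A^A^A   [S → A]
A^A^A^A ⇒ a^A^A^A   [A → a]
a^A^A^A ⇒ a^a^A^A   [A → a]
a^a^A^A ⇒ a^a^a^A   [A → a]
a^a^a^A ⇒ a^a^a^(S)   [A → ( S )]
a^a^a^(S) ⇒ a^a^a^(S^A)   [S → S ^ A]
a^a^a^(S^A) ⇒ a^a^a^(A^A)   [S → A]
a^a^a^(A^A) ⇒ a^a^a^((S)^A)   [A → ( S )]
a^a^a^((S)^A) ⇒ a^a^a^((A)^A)   [S → A]
a^a^a^((A)^A) ⇒ a^a^a^((a)^A)   [A → a]
a^a^a^((a)^A) ⇒ a^a^a^((a)^a)   [A → a]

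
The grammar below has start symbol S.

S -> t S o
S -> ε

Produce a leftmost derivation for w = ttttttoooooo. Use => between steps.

S => tSo => ttSoo => tttSooo => ttttSoooo => tttttSooooo => ttttttSoooooo => ttttttoooooo

S => tSo   [S -> t S o]
tSo => ttSoo   [S -> t S o]
ttSoo => tttSooo   [S -> t S o]
tttSooo => ttttSoooo   [S -> t S o]
ttttSoooo => tttttSooooo   [S -> t S o]
tttttSooooo => ttttttSoooooo   [S -> t S o]
ttttttSoooooo => ttttttoooooo   [S -> ε]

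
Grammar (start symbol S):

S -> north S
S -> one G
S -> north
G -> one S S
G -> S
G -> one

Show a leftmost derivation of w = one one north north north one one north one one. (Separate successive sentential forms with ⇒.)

S ⇒ one G   [S -> one G]
one G ⇒ one one S S   [G -> one S S]
one one S S ⇒ one one north S S   [S -> north S]
one one north S S ⇒ one one north north S   [S -> north]
one one north north S ⇒ one one north north north S   [S -> north S]
one one north north north S ⇒ one one north north north one G   [S -> one G]
one one north north north one G ⇒ one one north north north one one S S   [G -> one S S]
one one north north north one one S S ⇒ one one north north north one one north S   [S -> north]
one one north north north one one north S ⇒ one one north north north one one north one G   [S -> one G]
one one north north north one one north one G ⇒ one one north north north one one north one one   [G -> one]

S ⇒ one G ⇒ one one S S ⇒ one one north S S ⇒ one one north north S ⇒ one one north north north S ⇒ one one north north north one G ⇒ one one north north north one one S S ⇒ one one north north north one one north S ⇒ one one north north north one one north one G ⇒ one one north north north one one north one one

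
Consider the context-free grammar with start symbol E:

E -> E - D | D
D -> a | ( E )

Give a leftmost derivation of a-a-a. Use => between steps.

E => E-D => E-D-D => D-D-D => a-D-D => a-a-D => a-a-a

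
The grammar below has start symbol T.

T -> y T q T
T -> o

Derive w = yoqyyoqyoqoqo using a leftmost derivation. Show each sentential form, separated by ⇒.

T⇒yTqT⇒yoqT⇒yoqyTqT⇒yoqyyTqTqT⇒yoqyyoqTqT⇒yoqyyoqyTqTqT⇒yoqyyoqyoqTqT⇒yoqyyoqyoqoqT⇒yoqyyoqyoqoqo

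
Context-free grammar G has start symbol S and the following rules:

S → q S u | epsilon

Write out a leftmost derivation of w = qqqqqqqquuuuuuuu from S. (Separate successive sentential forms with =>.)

S=>qSu=>qqSuu=>qqqSuuu=>qqqqSuuuu=>qqqqqSuuuuu=>qqqqqqSuuuuuu=>qqqqqqqSuuuuuuu=>qqqqqqqqSuuuuuuuu=>qqqqqqqquuuuuuuu

S => qSu   [S → q S u]
qSu => qqSuu   [S → q S u]
qqSuu => qqqSuuu   [S → q S u]
qqqSuuu => qqqqSuuuu   [S → q S u]
qqqqSuuuu => qqqqqSuuuuu   [S → q S u]
qqqqqSuuuuu => qqqqqqSuuuuuu   [S → q S u]
qqqqqqSuuuuuu => qqqqqqqSuuuuuuu   [S → q S u]
qqqqqqqSuuuuuuu => qqqqqqqqSuuuuuuuu   [S → q S u]
qqqqqqqqSuuuuuuuu => qqqqqqqquuuuuuuu   [S → epsilon]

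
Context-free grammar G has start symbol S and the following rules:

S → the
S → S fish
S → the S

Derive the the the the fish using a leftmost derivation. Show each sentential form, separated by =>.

S => the S => the the S => the the the S => the the the S fish => the the the the fish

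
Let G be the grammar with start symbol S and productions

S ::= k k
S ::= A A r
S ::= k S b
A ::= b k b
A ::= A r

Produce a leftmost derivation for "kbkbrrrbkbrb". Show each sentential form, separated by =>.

S => kSb => kAArb => kArArb => kArrArb => kArrrArb => kbkbrrrArb => kbkbrrrbkbrb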